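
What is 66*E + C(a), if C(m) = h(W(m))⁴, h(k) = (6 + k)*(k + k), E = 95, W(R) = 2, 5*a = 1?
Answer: 1054846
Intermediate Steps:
a = ⅕ (a = (⅕)*1 = ⅕ ≈ 0.20000)
h(k) = 2*k*(6 + k) (h(k) = (6 + k)*(2*k) = 2*k*(6 + k))
C(m) = 1048576 (C(m) = (2*2*(6 + 2))⁴ = (2*2*8)⁴ = 32⁴ = 1048576)
66*E + C(a) = 66*95 + 1048576 = 6270 + 1048576 = 1054846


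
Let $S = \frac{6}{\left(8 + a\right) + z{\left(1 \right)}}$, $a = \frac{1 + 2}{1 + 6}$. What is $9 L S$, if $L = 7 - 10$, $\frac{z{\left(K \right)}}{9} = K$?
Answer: $- \frac{567}{61} \approx -9.2951$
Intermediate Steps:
$z{\left(K \right)} = 9 K$
$L = -3$ ($L = 7 - 10 = -3$)
$a = \frac{3}{7} \approx 0.42857$
$S = \frac{21}{61}$ ($S = \frac{6}{\left(8 + \frac{3}{7}\right) + 9 \cdot 1} = \frac{6}{\frac{59}{7} + 9} = \frac{6}{\frac{122}{7}} = 6 \cdot \frac{7}{122} = \frac{21}{61} \approx 0.34426$)
$9 L S = 9 \left(-3\right) \frac{21}{61} = \left(-27\right) \frac{21}{61} = - \frac{567}{61}$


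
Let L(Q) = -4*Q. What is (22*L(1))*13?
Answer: -1144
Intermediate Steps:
(22*L(1))*13 = (22*(-4*1))*13 = (22*(-4))*13 = -88*13 = -1144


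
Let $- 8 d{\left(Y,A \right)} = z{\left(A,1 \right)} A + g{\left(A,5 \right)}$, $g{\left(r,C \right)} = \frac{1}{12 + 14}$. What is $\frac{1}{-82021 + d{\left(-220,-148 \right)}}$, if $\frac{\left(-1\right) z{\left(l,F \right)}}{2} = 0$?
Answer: $- \frac{208}{17060369} \approx -1.2192 \cdot 10^{-5}$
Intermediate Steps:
$z{\left(l,F \right)} = 0$ ($z{\left(l,F \right)} = \left(-2\right) 0 = 0$)
$g{\left(r,C \right)} = \frac{1}{26}$
$d{\left(Y,A \right)} = - \frac{1}{208}$ ($d{\left(Y,A \right)} = - \frac{0 A + \frac{1}{26}}{8} = - \frac{0 + \frac{1}{26}}{8} = \left(- \frac{1}{8}\right) \frac{1}{26} = - \frac{1}{208}$)
$\frac{1}{-82021 + d{\left(-220,-148 \right)}} = \frac{1}{-82021 - \frac{1}{208}} = \frac{1}{- \frac{17060369}{208}} = - \frac{208}{17060369}$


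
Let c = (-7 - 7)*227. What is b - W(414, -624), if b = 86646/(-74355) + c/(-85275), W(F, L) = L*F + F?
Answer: 109025261083186/422708175 ≈ 2.5792e+5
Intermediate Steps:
W(F, L) = F + F*L (W(F, L) = F*L + F = F + F*L)
c = -3178 (c = -14*227 = -3178)
b = -476829164/422708175 (b = 86646/(-74355) - 3178/(-85275) = 86646*(-1/74355) - 3178*(-1/85275) = -28882/24785 + 3178/85275 = -476829164/422708175 ≈ -1.1280)
b - W(414, -624) = -476829164/422708175 - 414*(1 - 624) = -476829164/422708175 - 414*(-623) = -476829164/422708175 - 1*(-257922) = -476829164/422708175 + 257922 = 109025261083186/422708175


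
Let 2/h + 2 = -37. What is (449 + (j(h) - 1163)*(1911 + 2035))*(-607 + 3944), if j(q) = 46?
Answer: -14706936521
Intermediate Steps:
h = -2/39 (h = 2/(-2 - 37) = 2/(-39) = 2*(-1/39) = -2/39 ≈ -0.051282)
(449 + (j(h) - 1163)*(1911 + 2035))*(-607 + 3944) = (449 + (46 - 1163)*(1911 + 2035))*(-607 + 3944) = (449 - 1117*3946)*3337 = (449 - 4407682)*3337 = -4407233*3337 = -14706936521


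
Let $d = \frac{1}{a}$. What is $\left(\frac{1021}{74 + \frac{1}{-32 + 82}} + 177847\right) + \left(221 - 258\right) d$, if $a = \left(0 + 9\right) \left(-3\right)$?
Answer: $\frac{17773232456}{99927} \approx 1.7786 \cdot 10^{5}$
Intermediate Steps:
$a = -27$ ($a = 9 \left(-3\right) = -27$)
$d = - \frac{1}{27}$ ($d = \frac{1}{-27} = - \frac{1}{27} \approx -0.037037$)
$\left(\frac{1021}{74 + \frac{1}{-32 + 82}} + 177847\right) + \left(221 - 258\right) d = \left(\frac{1021}{74 + \frac{1}{-32 + 82}} + 177847\right) + \left(221 - 258\right) \left(- \frac{1}{27}\right) = \left(\frac{1021}{74 + \frac{1}{50}} + 177847\right) - - \frac{37}{27} = \left(\frac{1021}{74 + \frac{1}{50}} + 177847\right) + \frac{37}{27} = \left(\frac{1021}{\frac{3701}{50}} + 177847\right) + \frac{37}{27} = \left(1021 \cdot \frac{50}{3701} + 177847\right) + \frac{37}{27} = \left(\frac{51050}{3701} + 177847\right) + \frac{37}{27} = \frac{658262797}{3701} + \frac{37}{27} = \frac{17773232456}{99927}$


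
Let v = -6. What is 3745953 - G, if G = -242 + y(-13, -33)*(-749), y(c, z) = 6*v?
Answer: 3719231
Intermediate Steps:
y(c, z) = -36 (y(c, z) = 6*(-6) = -36)
G = 26722 (G = -242 - 36*(-749) = -242 + 26964 = 26722)
3745953 - G = 3745953 - 1*26722 = 3745953 - 26722 = 3719231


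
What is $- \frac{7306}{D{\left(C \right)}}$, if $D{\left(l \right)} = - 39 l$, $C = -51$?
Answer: $- \frac{562}{153} \approx -3.6732$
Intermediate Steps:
$- \frac{7306}{D{\left(C \right)}} = - \frac{7306}{\left(-39\right) \left(-51\right)} = - \frac{7306}{1989} = \left(-7306\right) \frac{1}{1989} = - \frac{562}{153}$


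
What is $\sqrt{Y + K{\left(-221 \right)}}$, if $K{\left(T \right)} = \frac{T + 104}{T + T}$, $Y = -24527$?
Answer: $\frac{i \sqrt{28352906}}{34} \approx 156.61 i$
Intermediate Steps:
$K{\left(T \right)} = \frac{104 + T}{2 T}$
$\sqrt{Y + K{\left(-221 \right)}} = \sqrt{-24527 + \frac{104 - 221}{2 \left(-221\right)}} = \sqrt{-24527 + \frac{1}{2} \left(- \frac{1}{221}\right) \left(-117\right)} = \sqrt{-24527 + \frac{9}{34}} = \sqrt{- \frac{833909}{34}} = \frac{i \sqrt{28352906}}{34}$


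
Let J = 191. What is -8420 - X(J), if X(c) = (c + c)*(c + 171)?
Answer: -146704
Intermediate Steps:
X(c) = 2*c*(171 + c) (X(c) = (2*c)*(171 + c) = 2*c*(171 + c))
-8420 - X(J) = -8420 - 2*191*(171 + 191) = -8420 - 2*191*362 = -8420 - 1*138284 = -8420 - 138284 = -146704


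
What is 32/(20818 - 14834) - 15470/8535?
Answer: -576871/319209 ≈ -1.8072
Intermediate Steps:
32/(20818 - 14834) - 15470/8535 = 32/5984 - 15470*1/8535 = 32*(1/5984) - 3094/1707 = 1/187 - 3094/1707 = -576871/319209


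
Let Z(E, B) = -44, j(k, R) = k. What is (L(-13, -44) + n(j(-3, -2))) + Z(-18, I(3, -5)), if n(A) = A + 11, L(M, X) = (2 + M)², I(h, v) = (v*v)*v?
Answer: 85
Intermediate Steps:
I(h, v) = v³ (I(h, v) = v²*v = v³)
n(A) = 11 + A
(L(-13, -44) + n(j(-3, -2))) + Z(-18, I(3, -5)) = ((2 - 13)² + (11 - 3)) - 44 = ((-11)² + 8) - 44 = (121 + 8) - 44 = 129 - 44 = 85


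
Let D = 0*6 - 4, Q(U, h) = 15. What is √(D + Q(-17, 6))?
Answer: √11 ≈ 3.3166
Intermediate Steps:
D = -4 (D = 0 - 4 = -4)
√(D + Q(-17, 6)) = √(-4 + 15) = √11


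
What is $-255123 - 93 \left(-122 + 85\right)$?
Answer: $-251682$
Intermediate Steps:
$-255123 - 93 \left(-122 + 85\right) = -255123 - -3441 = -255123 + 3441 = -251682$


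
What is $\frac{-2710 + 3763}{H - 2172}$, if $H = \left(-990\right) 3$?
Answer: $- \frac{351}{1714} \approx -0.20478$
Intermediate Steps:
$H = -2970$
$\frac{-2710 + 3763}{H - 2172} = \frac{-2710 + 3763}{-2970 - 2172} = \frac{1053}{-5142} = 1053 \left(- \frac{1}{5142}\right) = - \frac{351}{1714}$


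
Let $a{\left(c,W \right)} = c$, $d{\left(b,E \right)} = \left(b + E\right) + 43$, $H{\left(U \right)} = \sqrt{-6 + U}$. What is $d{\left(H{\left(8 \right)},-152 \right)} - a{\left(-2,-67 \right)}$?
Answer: $-107 + \sqrt{2} \approx -105.59$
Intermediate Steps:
$d{\left(b,E \right)} = 43 + E + b$ ($d{\left(b,E \right)} = \left(E + b\right) + 43 = 43 + E + b$)
$d{\left(H{\left(8 \right)},-152 \right)} - a{\left(-2,-67 \right)} = \left(43 - 152 + \sqrt{-6 + 8}\right) - -2 = \left(43 - 152 + \sqrt{2}\right) + 2 = \left(-109 + \sqrt{2}\right) + 2 = -107 + \sqrt{2}$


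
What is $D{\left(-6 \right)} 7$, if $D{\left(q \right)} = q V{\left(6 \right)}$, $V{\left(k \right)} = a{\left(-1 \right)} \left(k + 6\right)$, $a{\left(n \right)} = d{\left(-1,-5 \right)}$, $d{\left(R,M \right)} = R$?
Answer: $504$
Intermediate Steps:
$a{\left(n \right)} = -1$
$V{\left(k \right)} = -6 - k$ ($V{\left(k \right)} = - (k + 6) = - (6 + k) = -6 - k$)
$D{\left(q \right)} = - 12 q$ ($D{\left(q \right)} = q \left(-6 - 6\right) = q \left(-12\right) = - 12 q$)
$D{\left(-6 \right)} 7 = \left(-12\right) \left(-6\right) 7 = 72 \cdot 7 = 504$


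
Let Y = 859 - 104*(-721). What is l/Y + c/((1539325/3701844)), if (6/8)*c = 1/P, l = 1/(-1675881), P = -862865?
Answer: -627359458113676061/168823094530045614213375 ≈ -3.7161e-6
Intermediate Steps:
l = -1/1675881 ≈ -5.9670e-7
c = -4/2588595 (c = (4/3)/(-862865) = (4/3)*(-1/862865) = -4/2588595 ≈ -1.5452e-6)
Y = 75843 (Y = 859 + 74984 = 75843)
l/Y + c/((1539325/3701844)) = -1/1675881/75843 - 4/(2588595*(1539325/3701844)) = -1/1675881*1/75843 - 4/(2588595*(1539325*(1/3701844))) = -1/127103842683 - 4/(2588595*1539325/3701844) = -1/127103842683 - 4/2588595*3701844/1539325 = -1/127103842683 - 4935792/1328229666125 = -627359458113676061/168823094530045614213375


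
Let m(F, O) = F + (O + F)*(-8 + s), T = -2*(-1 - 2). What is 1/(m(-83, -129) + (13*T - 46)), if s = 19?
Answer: -1/2383 ≈ -0.00041964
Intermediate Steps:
T = 6 (T = -2*(-3) = 6)
m(F, O) = 11*O + 12*F (m(F, O) = F + (O + F)*(-8 + 19) = F + (F + O)*11 = F + (11*F + 11*O) = 11*O + 12*F)
1/(m(-83, -129) + (13*T - 46)) = 1/((11*(-129) + 12*(-83)) + (13*6 - 46)) = 1/((-1419 - 996) + (78 - 46)) = 1/(-2415 + 32) = 1/(-2383) = -1/2383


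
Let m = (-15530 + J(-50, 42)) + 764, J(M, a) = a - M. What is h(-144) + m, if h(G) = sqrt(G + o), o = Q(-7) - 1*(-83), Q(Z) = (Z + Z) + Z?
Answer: -14674 + I*sqrt(82) ≈ -14674.0 + 9.0554*I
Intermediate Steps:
Q(Z) = 3*Z (Q(Z) = 2*Z + Z = 3*Z)
o = 62 (o = 3*(-7) - 1*(-83) = -21 + 83 = 62)
h(G) = sqrt(62 + G) (h(G) = sqrt(G + 62) = sqrt(62 + G))
m = -14674 (m = (-15530 + (42 - 1*(-50))) + 764 = (-15530 + (42 + 50)) + 764 = (-15530 + 92) + 764 = -15438 + 764 = -14674)
h(-144) + m = sqrt(62 - 144) - 14674 = sqrt(-82) - 14674 = I*sqrt(82) - 14674 = -14674 + I*sqrt(82)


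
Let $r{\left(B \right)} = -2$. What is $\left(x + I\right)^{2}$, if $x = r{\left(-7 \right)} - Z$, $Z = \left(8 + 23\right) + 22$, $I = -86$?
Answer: $19881$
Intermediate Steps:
$Z = 53$ ($Z = 31 + 22 = 53$)
$x = -55$ ($x = -2 - 53 = -55$)
$\left(x + I\right)^{2} = \left(-55 - 86\right)^{2} = \left(-141\right)^{2} = 19881$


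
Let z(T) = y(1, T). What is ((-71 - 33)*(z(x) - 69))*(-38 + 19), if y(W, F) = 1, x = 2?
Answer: -134368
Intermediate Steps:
z(T) = 1
((-71 - 33)*(z(x) - 69))*(-38 + 19) = ((-71 - 33)*(1 - 69))*(-38 + 19) = -104*(-68)*(-19) = 7072*(-19) = -134368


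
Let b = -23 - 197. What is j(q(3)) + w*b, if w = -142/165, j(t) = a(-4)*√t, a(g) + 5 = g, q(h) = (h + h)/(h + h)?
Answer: 541/3 ≈ 180.33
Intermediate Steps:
b = -220
q(h) = 1 (q(h) = (2*h)/((2*h)) = (2*h)*(1/(2*h)) = 1)
a(g) = -5 + g
j(t) = -9*√t (j(t) = (-5 - 4)*√t = -9*√t)
w = -142/165 (w = -142*1/165 = -142/165 ≈ -0.86061)
j(q(3)) + w*b = -9*√1 - 142/165*(-220) = -9*1 + 568/3 = -9 + 568/3 = 541/3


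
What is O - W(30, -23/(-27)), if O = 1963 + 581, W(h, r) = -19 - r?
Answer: 69224/27 ≈ 2563.9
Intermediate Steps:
O = 2544
O - W(30, -23/(-27)) = 2544 - (-19 - (-23)/(-27)) = 2544 - (-19 - (-23)*(-1)/27) = 2544 - (-19 - 1*23/27) = 2544 - (-19 - 23/27) = 2544 - 1*(-536/27) = 2544 + 536/27 = 69224/27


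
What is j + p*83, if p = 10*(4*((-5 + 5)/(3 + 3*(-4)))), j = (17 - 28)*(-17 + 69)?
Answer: -572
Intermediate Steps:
j = -572 (j = -11*52 = -572)
p = 0 (p = 10*(4*(0/(3 - 12))) = 10*(4*(0/(-9))) = 10*(4*(0*(-⅑))) = 10*(4*0) = 10*0 = 0)
j + p*83 = -572 + 0*83 = -572 + 0 = -572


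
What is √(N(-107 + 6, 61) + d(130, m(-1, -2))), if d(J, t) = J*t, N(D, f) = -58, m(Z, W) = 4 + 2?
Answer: 19*√2 ≈ 26.870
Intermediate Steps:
m(Z, W) = 6
√(N(-107 + 6, 61) + d(130, m(-1, -2))) = √(-58 + 130*6) = √(-58 + 780) = √722 = 19*√2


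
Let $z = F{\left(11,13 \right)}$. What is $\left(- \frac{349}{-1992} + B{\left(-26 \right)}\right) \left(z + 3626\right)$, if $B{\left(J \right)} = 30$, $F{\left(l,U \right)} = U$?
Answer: $\frac{72912217}{664} \approx 1.0981 \cdot 10^{5}$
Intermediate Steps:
$z = 13$
$\left(- \frac{349}{-1992} + B{\left(-26 \right)}\right) \left(z + 3626\right) = \left(- \frac{349}{-1992} + 30\right) \left(13 + 3626\right) = \left(\left(-349\right) \left(- \frac{1}{1992}\right) + 30\right) 3639 = \left(\frac{349}{1992} + 30\right) 3639 = \frac{60109}{1992} \cdot 3639 = \frac{72912217}{664}$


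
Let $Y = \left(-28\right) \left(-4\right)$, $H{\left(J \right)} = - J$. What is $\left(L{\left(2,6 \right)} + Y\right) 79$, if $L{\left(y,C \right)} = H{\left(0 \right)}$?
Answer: $8848$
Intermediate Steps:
$L{\left(y,C \right)} = 0$ ($L{\left(y,C \right)} = \left(-1\right) 0 = 0$)
$Y = 112$
$\left(L{\left(2,6 \right)} + Y\right) 79 = \left(0 + 112\right) 79 = 112 \cdot 79 = 8848$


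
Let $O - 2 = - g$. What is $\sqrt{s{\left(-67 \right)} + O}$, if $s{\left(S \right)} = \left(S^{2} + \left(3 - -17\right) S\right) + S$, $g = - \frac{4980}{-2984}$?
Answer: $\frac{3 \sqrt{190596286}}{746} \approx 55.519$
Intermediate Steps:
$g = \frac{1245}{746}$ ($g = \left(-4980\right) \left(- \frac{1}{2984}\right) = \frac{1245}{746} \approx 1.6689$)
$O = \frac{247}{746}$ ($O = 2 - \frac{1245}{746} = \frac{247}{746} \approx 0.3311$)
$s{\left(S \right)} = S^{2} + 21 S$ ($s{\left(S \right)} = \left(S^{2} + \left(3 + 17\right) S\right) + S = \left(S^{2} + 20 S\right) + S = S^{2} + 21 S$)
$\sqrt{s{\left(-67 \right)} + O} = \sqrt{- 67 \left(21 - 67\right) + \frac{247}{746}} = \sqrt{\left(-67\right) \left(-46\right) + \frac{247}{746}} = \sqrt{3082 + \frac{247}{746}} = \sqrt{\frac{2299419}{746}} = \frac{3 \sqrt{190596286}}{746}$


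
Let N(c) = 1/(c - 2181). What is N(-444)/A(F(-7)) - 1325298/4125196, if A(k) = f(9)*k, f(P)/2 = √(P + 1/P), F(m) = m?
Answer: -662649/2062598 + √82/1004500 ≈ -0.32126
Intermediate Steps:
f(P) = 2*√(P + 1/P)
N(c) = 1/(-2181 + c)
A(k) = 2*k*√82/3 (A(k) = (2*√(9 + 1/9))*k = (2*√(9 + ⅑))*k = (2*√(82/9))*k = (2*(√82/3))*k = (2*√82/3)*k = 2*k*√82/3)
N(-444)/A(F(-7)) - 1325298/4125196 = 1/((-2181 - 444)*(((⅔)*(-7)*√82))) - 1325298/4125196 = 1/((-2625)*((-14*√82/3))) - 1325298*1/4125196 = -(-1)*√82/1004500 - 662649/2062598 = √82/1004500 - 662649/2062598 = -662649/2062598 + √82/1004500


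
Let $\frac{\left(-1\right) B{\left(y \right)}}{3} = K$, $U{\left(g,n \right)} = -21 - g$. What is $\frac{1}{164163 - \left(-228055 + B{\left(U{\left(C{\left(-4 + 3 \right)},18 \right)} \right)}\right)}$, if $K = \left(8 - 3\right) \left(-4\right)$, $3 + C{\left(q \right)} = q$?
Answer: $\frac{1}{392158} \approx 2.55 \cdot 10^{-6}$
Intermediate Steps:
$C{\left(q \right)} = -3 + q$
$K = -20$ ($K = 5 \left(-4\right) = -20$)
$B{\left(y \right)} = 60$ ($B{\left(y \right)} = \left(-3\right) \left(-20\right) = 60$)
$\frac{1}{164163 - \left(-228055 + B{\left(U{\left(C{\left(-4 + 3 \right)},18 \right)} \right)}\right)} = \frac{1}{164163 + \left(228055 - 60\right)} = \frac{1}{164163 + 227995} = \frac{1}{392158}$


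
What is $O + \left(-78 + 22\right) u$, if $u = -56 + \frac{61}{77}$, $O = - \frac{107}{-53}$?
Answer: $\frac{1803601}{583} \approx 3093.7$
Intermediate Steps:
$O = \frac{107}{53}$ ($O = \left(-107\right) \left(- \frac{1}{53}\right) = \frac{107}{53} \approx 2.0189$)
$u = - \frac{4251}{77}$ ($u = -56 + 61 \cdot \frac{1}{77} = -56 + \frac{61}{77} = - \frac{4251}{77} \approx -55.208$)
$O + \left(-78 + 22\right) u = \frac{107}{53} + \left(-78 + 22\right) \left(- \frac{4251}{77}\right) = \frac{107}{53} - - \frac{34008}{11} = \frac{107}{53} + \frac{34008}{11} = \frac{1803601}{583}$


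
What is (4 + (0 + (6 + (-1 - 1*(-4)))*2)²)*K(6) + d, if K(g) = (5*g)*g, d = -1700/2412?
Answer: 35600695/603 ≈ 59039.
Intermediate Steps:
d = -425/603 (d = -1700*1/2412 = -425/603 ≈ -0.70481)
K(g) = 5*g²
(4 + (0 + (6 + (-1 - 1*(-4)))*2)²)*K(6) + d = (4 + (0 + (6 + (-1 - 1*(-4)))*2)²)*(5*6²) - 425/603 = (4 + (0 + (6 + (-1 + 4))*2)²)*(5*36) - 425/603 = (4 + (0 + (6 + 3)*2)²)*180 - 425/603 = (4 + (0 + 9*2)²)*180 - 425/603 = (4 + (0 + 18)²)*180 - 425/603 = (4 + 18²)*180 - 425/603 = (4 + 324)*180 - 425/603 = 328*180 - 425/603 = 59040 - 425/603 = 35600695/603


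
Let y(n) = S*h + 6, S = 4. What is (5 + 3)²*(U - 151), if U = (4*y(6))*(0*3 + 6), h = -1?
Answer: -6592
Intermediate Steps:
y(n) = 2 (y(n) = 4*(-1) + 6 = -4 + 6 = 2)
U = 48 (U = (4*2)*(0*3 + 6) = 8*(0 + 6) = 8*6 = 48)
(5 + 3)²*(U - 151) = (5 + 3)²*(48 - 151) = 8²*(-103) = 64*(-103) = -6592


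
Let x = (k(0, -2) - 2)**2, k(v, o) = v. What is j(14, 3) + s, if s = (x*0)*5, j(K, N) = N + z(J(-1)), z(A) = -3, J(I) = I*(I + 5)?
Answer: 0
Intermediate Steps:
J(I) = I*(5 + I)
j(K, N) = -3 + N (j(K, N) = N - 3 = -3 + N)
x = 4 (x = (0 - 2)**2 = (-2)**2 = 4)
s = 0 (s = (4*0)*5 = 0*5 = 0)
j(14, 3) + s = (-3 + 3) + 0 = 0 + 0 = 0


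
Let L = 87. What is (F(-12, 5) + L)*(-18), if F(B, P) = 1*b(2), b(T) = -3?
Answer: -1512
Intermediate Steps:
F(B, P) = -3 (F(B, P) = 1*(-3) = -3)
(F(-12, 5) + L)*(-18) = (-3 + 87)*(-18) = 84*(-18) = -1512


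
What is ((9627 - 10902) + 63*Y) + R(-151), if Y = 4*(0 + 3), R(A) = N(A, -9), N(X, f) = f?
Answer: -528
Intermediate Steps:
R(A) = -9
Y = 12 (Y = 4*3 = 12)
((9627 - 10902) + 63*Y) + R(-151) = ((9627 - 10902) + 63*12) - 9 = (-1275 + 756) - 9 = -519 - 9 = -528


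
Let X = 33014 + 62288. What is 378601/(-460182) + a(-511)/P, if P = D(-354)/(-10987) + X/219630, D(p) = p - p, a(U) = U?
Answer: -25841367630881/21928132482 ≈ -1178.5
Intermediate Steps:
X = 95302
D(p) = 0
P = 47651/109815 (P = 0/(-10987) + 95302/219630 = 0*(-1/10987) + 95302*(1/219630) = 0 + 47651/109815 = 47651/109815 ≈ 0.43392)
378601/(-460182) + a(-511)/P = 378601/(-460182) - 511/47651/109815 = 378601*(-1/460182) - 511*109815/47651 = -378601/460182 - 56115465/47651 = -25841367630881/21928132482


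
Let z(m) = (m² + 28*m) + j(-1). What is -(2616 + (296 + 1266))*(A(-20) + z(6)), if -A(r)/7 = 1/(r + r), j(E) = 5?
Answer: -17478663/20 ≈ -8.7393e+5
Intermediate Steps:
A(r) = -7/(2*r) (A(r) = -7/(r + r) = -7*1/(2*r) = -7/(2*r))
z(m) = 5 + m² + 28*m (z(m) = (m² + 28*m) + 5 = 5 + m² + 28*m)
-(2616 + (296 + 1266))*(A(-20) + z(6)) = -(2616 + (296 + 1266))*(-7/2/(-20) + (5 + 6² + 28*6)) = -(2616 + 1562)*(-7/2*(-1/20) + (5 + 36 + 168)) = -4178*(7/40 + 209) = -4178*8367/40 = -1*17478663/20 = -17478663/20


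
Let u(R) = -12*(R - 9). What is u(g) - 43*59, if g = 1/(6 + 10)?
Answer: -9719/4 ≈ -2429.8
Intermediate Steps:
g = 1/16 ≈ 0.062500
u(R) = 108 - 12*R (u(R) = -12*(-9 + R) = 108 - 12*R)
u(g) - 43*59 = (108 - 12*1/16) - 43*59 = (108 - ¾) - 2537 = 429/4 - 2537 = -9719/4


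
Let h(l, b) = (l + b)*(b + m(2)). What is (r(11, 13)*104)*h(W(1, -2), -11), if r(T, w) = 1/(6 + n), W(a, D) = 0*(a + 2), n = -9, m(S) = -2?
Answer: -14872/3 ≈ -4957.3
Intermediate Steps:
W(a, D) = 0 (W(a, D) = 0*(2 + a) = 0)
h(l, b) = (-2 + b)*(b + l) (h(l, b) = (l + b)*(b - 2) = (b + l)*(-2 + b) = (-2 + b)*(b + l))
r(T, w) = -1/3 (r(T, w) = 1/(6 - 9) = 1/(-3) = -1/3)
(r(11, 13)*104)*h(W(1, -2), -11) = (-1/3*104)*((-11)**2 - 2*(-11) - 2*0 - 11*0) = -104*(121 + 22 + 0 + 0)/3 = -104/3*143 = -14872/3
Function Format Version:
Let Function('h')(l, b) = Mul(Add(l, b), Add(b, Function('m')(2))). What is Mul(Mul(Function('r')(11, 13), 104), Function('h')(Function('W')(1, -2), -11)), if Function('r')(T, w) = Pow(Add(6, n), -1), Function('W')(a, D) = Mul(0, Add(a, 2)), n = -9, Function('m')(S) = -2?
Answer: Rational(-14872, 3) ≈ -4957.3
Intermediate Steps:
Function('W')(a, D) = 0 (Function('W')(a, D) = Mul(0, Add(2, a)) = 0)
Function('h')(l, b) = Mul(Add(-2, b), Add(b, l)) (Function('h')(l, b) = Mul(Add(l, b), Add(b, -2)) = Mul(Add(b, l), Add(-2, b)) = Mul(Add(-2, b), Add(b, l)))
Function('r')(T, w) = Rational(-1, 3) (Function('r')(T, w) = Pow(Add(6, -9), -1) = Pow(-3, -1) = Rational(-1, 3))
Mul(Mul(Function('r')(11, 13), 104), Function('h')(Function('W')(1, -2), -11)) = Mul(Mul(Rational(-1, 3), 104), Add(Pow(-11, 2), Mul(-2, -11), Mul(-2, 0), Mul(-11, 0))) = Mul(Rational(-104, 3), Add(121, 22, 0, 0)) = Mul(Rational(-104, 3), 143) = Rational(-14872, 3)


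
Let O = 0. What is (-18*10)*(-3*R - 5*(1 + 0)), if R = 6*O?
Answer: 900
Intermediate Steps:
R = 0 (R = 6*0 = 0)
(-18*10)*(-3*R - 5*(1 + 0)) = (-18*10)*(-3*0 - 5*(1 + 0)) = -180*(0 - 5*1) = -180*(0 - 5) = -180*(-5) = 900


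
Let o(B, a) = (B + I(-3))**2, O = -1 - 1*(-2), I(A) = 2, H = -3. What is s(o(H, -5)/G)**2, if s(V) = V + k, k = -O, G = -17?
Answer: 324/289 ≈ 1.1211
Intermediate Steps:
O = 1 (O = -1 + 2 = 1)
o(B, a) = (2 + B)**2 (o(B, a) = (B + 2)**2 = (2 + B)**2)
k = -1 (k = -1*1 = -1)
s(V) = -1 + V (s(V) = V - 1 = -1 + V)
s(o(H, -5)/G)**2 = (-1 + (2 - 3)**2/(-17))**2 = (-1 + (-1)**2*(-1/17))**2 = (-1 + 1*(-1/17))**2 = (-1 - 1/17)**2 = (-18/17)**2 = 324/289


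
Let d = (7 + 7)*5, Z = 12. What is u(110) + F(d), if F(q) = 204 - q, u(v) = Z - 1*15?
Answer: 131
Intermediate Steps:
u(v) = -3 (u(v) = 12 - 1*15 = 12 - 15 = -3)
d = 70 (d = 14*5 = 70)
u(110) + F(d) = -3 + (204 - 1*70) = -3 + (204 - 70) = -3 + 134 = 131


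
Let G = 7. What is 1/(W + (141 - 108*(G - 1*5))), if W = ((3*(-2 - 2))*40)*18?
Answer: -1/8715 ≈ -0.00011474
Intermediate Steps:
W = -8640 (W = ((3*(-4))*40)*18 = -12*40*18 = -480*18 = -8640)
1/(W + (141 - 108*(G - 1*5))) = 1/(-8640 + (141 - 108*(7 - 1*5))) = 1/(-8640 + (141 - 108*(7 - 5))) = 1/(-8640 + (141 - 108*2)) = 1/(-8640 + (141 - 216)) = 1/(-8640 - 75) = 1/(-8715) = -1/8715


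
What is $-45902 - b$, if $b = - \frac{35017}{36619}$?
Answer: $- \frac{1680850321}{36619} \approx -45901.0$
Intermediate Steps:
$b = - \frac{35017}{36619}$ ($b = \left(-35017\right) \frac{1}{36619} = - \frac{35017}{36619} \approx -0.95625$)
$-45902 - b = -45902 - - \frac{35017}{36619} = -45902 + \frac{35017}{36619} = - \frac{1680850321}{36619}$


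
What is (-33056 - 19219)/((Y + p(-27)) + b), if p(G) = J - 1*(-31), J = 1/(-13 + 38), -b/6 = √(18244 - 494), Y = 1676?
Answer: -13943049375/355466494 - 490078125*√710/710932988 ≈ -57.593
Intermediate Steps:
b = -30*√710 (b = -6*√(18244 - 494) = -30*√710 ≈ -799.38)
J = 1/25 ≈ 0.040000
p(G) = 776/25 (p(G) = 1/25 - 1*(-31) = 1/25 + 31 = 776/25)
(-33056 - 19219)/((Y + p(-27)) + b) = (-33056 - 19219)/((1676 + 776/25) - 30*√710) = -52275/(42676/25 - 30*√710)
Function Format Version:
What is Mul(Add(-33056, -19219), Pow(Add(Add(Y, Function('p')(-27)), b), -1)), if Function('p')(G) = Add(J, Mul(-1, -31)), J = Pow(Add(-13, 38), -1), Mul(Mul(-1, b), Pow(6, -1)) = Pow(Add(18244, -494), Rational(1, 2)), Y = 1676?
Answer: Add(Rational(-13943049375, 355466494), Mul(Rational(-490078125, 710932988), Pow(710, Rational(1, 2)))) ≈ -57.593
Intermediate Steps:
b = Mul(-30, Pow(710, Rational(1, 2))) (b = Mul(-6, Pow(Add(18244, -494), Rational(1, 2))) = Mul(-6, Pow(17750, Rational(1, 2))) = Mul(-6, Mul(5, Pow(710, Rational(1, 2)))) = Mul(-30, Pow(710, Rational(1, 2))) ≈ -799.38)
J = Rational(1, 25) (J = Pow(25, -1) = Rational(1, 25) ≈ 0.040000)
Function('p')(G) = Rational(776, 25) (Function('p')(G) = Add(Rational(1, 25), Mul(-1, -31)) = Add(Rational(1, 25), 31) = Rational(776, 25))
Mul(Add(-33056, -19219), Pow(Add(Add(Y, Function('p')(-27)), b), -1)) = Mul(Add(-33056, -19219), Pow(Add(Add(1676, Rational(776, 25)), Mul(-30, Pow(710, Rational(1, 2)))), -1)) = Mul(-52275, Pow(Add(Rational(42676, 25), Mul(-30, Pow(710, Rational(1, 2)))), -1))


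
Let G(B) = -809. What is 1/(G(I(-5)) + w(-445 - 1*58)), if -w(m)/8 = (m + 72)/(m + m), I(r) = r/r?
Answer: -503/408651 ≈ -0.0012309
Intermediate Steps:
I(r) = 1
w(m) = -4*(72 + m)/m (w(m) = -8*(m + 72)/(m + m) = -8*(72 + m)/(2*m) = -8*(72 + m)*1/(2*m) = -4*(72 + m)/m)
1/(G(I(-5)) + w(-445 - 1*58)) = 1/(-809 + (-4 - 288/(-445 - 1*58))) = 1/(-809 + (-4 - 288/(-445 - 58))) = 1/(-809 + (-4 - 288/(-503))) = 1/(-809 + (-4 - 288*(-1/503))) = 1/(-809 + (-4 + 288/503)) = 1/(-809 - 1724/503) = 1/(-408651/503) = -503/408651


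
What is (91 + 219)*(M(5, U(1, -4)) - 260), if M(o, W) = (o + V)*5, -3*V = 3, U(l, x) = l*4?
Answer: -74400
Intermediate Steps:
U(l, x) = 4*l
V = -1 (V = -1/3*3 = -1)
M(o, W) = -5 + 5*o (M(o, W) = (o - 1)*5 = (-1 + o)*5 = -5 + 5*o)
(91 + 219)*(M(5, U(1, -4)) - 260) = (91 + 219)*((-5 + 5*5) - 260) = 310*((-5 + 25) - 260) = 310*(20 - 260) = 310*(-240) = -74400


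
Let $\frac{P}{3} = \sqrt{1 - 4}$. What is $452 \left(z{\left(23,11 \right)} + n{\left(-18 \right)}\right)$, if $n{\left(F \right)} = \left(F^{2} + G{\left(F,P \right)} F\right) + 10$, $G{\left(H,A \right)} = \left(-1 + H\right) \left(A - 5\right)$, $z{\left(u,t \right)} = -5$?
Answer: $-624212 + 463752 i \sqrt{3} \approx -6.2421 \cdot 10^{5} + 8.0324 \cdot 10^{5} i$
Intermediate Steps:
$P = 3 i \sqrt{3}$ ($P = 3 \sqrt{1 - 4} = 3 \sqrt{-3} = 3 i \sqrt{3} \approx 5.1962 i$)
$G{\left(H,A \right)} = \left(-1 + H\right) \left(-5 + A\right)$
$n{\left(F \right)} = 10 + F^{2} + F \left(5 - 5 F - 3 i \sqrt{3} + 3 i F \sqrt{3}\right)$ ($n{\left(F \right)} = \left(F^{2} + \left(5 - 3 i \sqrt{3} - 5 F + 3 i \sqrt{3} F\right) F\right) + 10 = \left(F^{2} + \left(5 - 3 i \sqrt{3} - 5 F + 3 i F \sqrt{3}\right) F\right) + 10 = \left(F^{2} + \left(5 - 5 F - 3 i \sqrt{3} + 3 i F \sqrt{3}\right) F\right) + 10 = \left(F^{2} + F \left(5 - 5 F - 3 i \sqrt{3} + 3 i F \sqrt{3}\right)\right) + 10 = 10 + F^{2} + F \left(5 - 5 F - 3 i \sqrt{3} + 3 i F \sqrt{3}\right)$)
$452 \left(z{\left(23,11 \right)} + n{\left(-18 \right)}\right) = 452 \left(-5 + \left(10 + \left(-18\right)^{2} - - 18 \left(-5 + 5 \left(-18\right) + 3 i \sqrt{3} - 3 i \left(-18\right) \sqrt{3}\right)\right)\right) = 452 \left(-5 + \left(10 + 324 - - 18 \left(-5 - 90 + 3 i \sqrt{3} + 54 i \sqrt{3}\right)\right)\right) = 452 \left(-5 + \left(10 + 324 - - 18 \left(-95 + 57 i \sqrt{3}\right)\right)\right) = 452 \left(-5 + \left(10 + 324 - \left(1710 - 1026 i \sqrt{3}\right)\right)\right) = 452 \left(-5 - \left(1376 - 1026 i \sqrt{3}\right)\right) = 452 \left(-1381 + 1026 i \sqrt{3}\right) = -624212 + 463752 i \sqrt{3}$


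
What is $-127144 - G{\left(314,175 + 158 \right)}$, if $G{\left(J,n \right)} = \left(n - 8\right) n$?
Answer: $-235369$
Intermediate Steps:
$G{\left(J,n \right)} = n \left(-8 + n\right)$ ($G{\left(J,n \right)} = \left(-8 + n\right) n = n \left(-8 + n\right)$)
$-127144 - G{\left(314,175 + 158 \right)} = -127144 - \left(175 + 158\right) \left(-8 + \left(175 + 158\right)\right) = -127144 - 333 \left(-8 + 333\right) = -127144 - 333 \cdot 325 = -127144 - 108225 = -235369$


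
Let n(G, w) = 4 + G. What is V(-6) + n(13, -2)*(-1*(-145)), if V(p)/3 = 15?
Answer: 2510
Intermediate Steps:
V(p) = 45 (V(p) = 3*15 = 45)
V(-6) + n(13, -2)*(-1*(-145)) = 45 + (4 + 13)*(-1*(-145)) = 45 + 17*145 = 45 + 2465 = 2510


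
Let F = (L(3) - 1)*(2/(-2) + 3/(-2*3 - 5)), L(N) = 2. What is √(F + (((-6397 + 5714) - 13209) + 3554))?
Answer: 2*I*√312763/11 ≈ 101.68*I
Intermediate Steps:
F = -14/11 (F = (2 - 1)*(2/(-2) + 3/(-2*3 - 5)) = 1*(2*(-½) + 3/(-6 - 5)) = 1*(-1 + 3/(-11)) = 1*(-1 + 3*(-1/11)) = 1*(-1 - 3/11) = 1*(-14/11) = -14/11 ≈ -1.2727)
√(F + (((-6397 + 5714) - 13209) + 3554)) = √(-14/11 + (((-6397 + 5714) - 13209) + 3554)) = √(-14/11 + ((-683 - 13209) + 3554)) = √(-14/11 + (-13892 + 3554)) = √(-14/11 - 10338) = √(-113732/11) = 2*I*√312763/11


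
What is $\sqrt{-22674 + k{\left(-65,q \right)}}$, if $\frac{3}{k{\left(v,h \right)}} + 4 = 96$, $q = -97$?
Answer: $\frac{i \sqrt{47978115}}{46} \approx 150.58 i$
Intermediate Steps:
$k{\left(v,h \right)} = \frac{3}{92}$ ($k{\left(v,h \right)} = \frac{3}{-4 + 96} = \frac{3}{92}$)
$\sqrt{-22674 + k{\left(-65,q \right)}} = \sqrt{-22674 + \frac{3}{92}} = \sqrt{- \frac{2086005}{92}} = \frac{i \sqrt{47978115}}{46}$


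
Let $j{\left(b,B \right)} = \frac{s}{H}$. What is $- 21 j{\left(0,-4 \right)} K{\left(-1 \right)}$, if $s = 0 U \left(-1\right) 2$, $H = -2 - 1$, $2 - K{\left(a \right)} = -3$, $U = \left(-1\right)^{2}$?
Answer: $0$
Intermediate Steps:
$U = 1$
$K{\left(a \right)} = 5$ ($K{\left(a \right)} = 2 - -3 = 2 + 3 = 5$)
$H = -3$
$s = 0$ ($s = 0 \cdot 1 \left(-1\right) 2 = 0 \left(-1\right) 2 = 0 \cdot 2 = 0$)
$j{\left(b,B \right)} = 0$ ($j{\left(b,B \right)} = \frac{0}{-3} = 0 \left(- \frac{1}{3}\right) = 0$)
$- 21 j{\left(0,-4 \right)} K{\left(-1 \right)} = \left(-21\right) 0 \cdot 5 = 0 \cdot 5 = 0$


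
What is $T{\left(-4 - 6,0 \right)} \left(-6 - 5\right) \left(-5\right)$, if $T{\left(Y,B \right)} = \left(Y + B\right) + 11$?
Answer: $55$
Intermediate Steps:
$T{\left(Y,B \right)} = 11 + B + Y$ ($T{\left(Y,B \right)} = \left(B + Y\right) + 11 = 11 + B + Y$)
$T{\left(-4 - 6,0 \right)} \left(-6 - 5\right) \left(-5\right) = \left(11 + 0 - 10\right) \left(-6 - 5\right) \left(-5\right) = \left(11 + 0 - 10\right) \left(\left(-11\right) \left(-5\right)\right) = 1 \cdot 55 = 55$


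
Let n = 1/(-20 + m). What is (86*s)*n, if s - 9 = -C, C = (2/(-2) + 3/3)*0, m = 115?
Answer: 774/95 ≈ 8.1474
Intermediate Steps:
n = 1/95 (n = 1/(-20 + 115) = 1/95 ≈ 0.010526)
C = 0 (C = (2*(-½) + 3*(⅓))*0 = (-1 + 1)*0 = 0*0 = 0)
s = 9 (s = 9 - 1*0 = 9 + 0 = 9)
(86*s)*n = (86*9)*(1/95) = 774*(1/95) = 774/95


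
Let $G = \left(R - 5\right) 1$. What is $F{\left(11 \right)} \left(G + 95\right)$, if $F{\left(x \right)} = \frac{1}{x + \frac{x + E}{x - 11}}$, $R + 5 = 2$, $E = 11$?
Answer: $0$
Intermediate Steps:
$R = -3$ ($R = -5 + 2 = -3$)
$F{\left(x \right)} = \frac{1}{x + \frac{11 + x}{-11 + x}}$ ($F{\left(x \right)} = \frac{1}{x + \frac{x + 11}{x - 11}} = \frac{1}{x + \frac{11 + x}{-11 + x}}$)
$G = -8$ ($G = \left(-3 - 5\right) 1 = \left(-8\right) 1 = -8$)
$F{\left(11 \right)} \left(G + 95\right) = \frac{-11 + 11}{11 + 11^{2} - 110} \left(-8 + 95\right) = \frac{1}{11 + 121 - 110} \cdot 0 \cdot 87 = \frac{1}{22} \cdot 0 \cdot 87 = 0 \cdot 87 = 0$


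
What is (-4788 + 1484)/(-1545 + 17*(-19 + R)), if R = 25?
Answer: 3304/1443 ≈ 2.2897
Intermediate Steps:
(-4788 + 1484)/(-1545 + 17*(-19 + R)) = (-4788 + 1484)/(-1545 + 17*(-19 + 25)) = -3304/(-1545 + 17*6) = -3304/(-1545 + 102) = -3304/(-1443) = -3304*(-1/1443) = 3304/1443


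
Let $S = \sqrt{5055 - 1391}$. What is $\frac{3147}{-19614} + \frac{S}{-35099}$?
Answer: $- \frac{1049}{6538} - \frac{4 \sqrt{229}}{35099} \approx -0.16217$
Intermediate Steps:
$S = 4 \sqrt{229}$ ($S = \sqrt{3664} = 4 \sqrt{229} \approx 60.531$)
$\frac{3147}{-19614} + \frac{S}{-35099} = \frac{3147}{-19614} + \frac{4 \sqrt{229}}{-35099} = 3147 \left(- \frac{1}{19614}\right) + 4 \sqrt{229} \left(- \frac{1}{35099}\right) = - \frac{1049}{6538} - \frac{4 \sqrt{229}}{35099}$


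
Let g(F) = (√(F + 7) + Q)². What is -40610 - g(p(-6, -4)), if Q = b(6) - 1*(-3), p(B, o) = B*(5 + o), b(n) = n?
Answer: -40710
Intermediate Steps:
Q = 9 (Q = 6 - 1*(-3) = 6 + 3 = 9)
g(F) = (9 + √(7 + F))² (g(F) = (√(F + 7) + 9)² = (√(7 + F) + 9)² = (9 + √(7 + F))²)
-40610 - g(p(-6, -4)) = -40610 - (9 + √(7 - 6*(5 - 4)))² = -40610 - (9 + √(7 - 6*1))² = -40610 - (9 + √(7 - 6))² = -40610 - (9 + √1)² = -40610 - (9 + 1)² = -40610 - 1*10² = -40610 - 1*100 = -40610 - 100 = -40710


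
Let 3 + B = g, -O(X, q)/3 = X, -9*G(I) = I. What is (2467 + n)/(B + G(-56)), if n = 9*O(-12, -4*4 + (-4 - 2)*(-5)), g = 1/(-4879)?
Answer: 122555601/141482 ≈ 866.23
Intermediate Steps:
g = -1/4879 ≈ -0.00020496
G(I) = -I/9
O(X, q) = -3*X
n = 324 (n = 9*(-3*(-12)) = 9*36 = 324)
B = -14638/4879 (B = -3 - 1/4879 = -14638/4879 ≈ -3.0002)
(2467 + n)/(B + G(-56)) = (2467 + 324)/(-14638/4879 - 1/9*(-56)) = 2791/(-14638/4879 + 56/9) = 2791/(141482/43911) = 2791*(43911/141482) = 122555601/141482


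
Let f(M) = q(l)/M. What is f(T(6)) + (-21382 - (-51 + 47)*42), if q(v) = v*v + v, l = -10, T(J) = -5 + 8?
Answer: -21184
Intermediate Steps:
T(J) = 3
q(v) = v + v**2 (q(v) = v**2 + v = v + v**2)
f(M) = 90/M (f(M) = (-10*(1 - 10))/M = (-10*(-9))/M = 90/M)
f(T(6)) + (-21382 - (-51 + 47)*42) = 90/3 + (-21382 - (-51 + 47)*42) = 90*(1/3) + (-21382 - (-4)*42) = 30 + (-21382 - 1*(-168)) = 30 + (-21382 + 168) = 30 - 21214 = -21184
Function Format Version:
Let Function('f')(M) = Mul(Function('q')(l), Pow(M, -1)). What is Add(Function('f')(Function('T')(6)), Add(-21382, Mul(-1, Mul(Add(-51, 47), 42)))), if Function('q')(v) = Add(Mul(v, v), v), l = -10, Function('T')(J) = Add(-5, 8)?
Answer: -21184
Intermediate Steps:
Function('T')(J) = 3
Function('q')(v) = Add(v, Pow(v, 2)) (Function('q')(v) = Add(Pow(v, 2), v) = Add(v, Pow(v, 2)))
Function('f')(M) = Mul(90, Pow(M, -1)) (Function('f')(M) = Mul(Mul(-10, Add(1, -10)), Pow(M, -1)) = Mul(Mul(-10, -9), Pow(M, -1)) = Mul(90, Pow(M, -1)))
Add(Function('f')(Function('T')(6)), Add(-21382, Mul(-1, Mul(Add(-51, 47), 42)))) = Add(Mul(90, Pow(3, -1)), Add(-21382, Mul(-1, Mul(Add(-51, 47), 42)))) = Add(Mul(90, Rational(1, 3)), Add(-21382, Mul(-1, Mul(-4, 42)))) = Add(30, Add(-21382, Mul(-1, -168))) = Add(30, Add(-21382, 168)) = Add(30, -21214) = -21184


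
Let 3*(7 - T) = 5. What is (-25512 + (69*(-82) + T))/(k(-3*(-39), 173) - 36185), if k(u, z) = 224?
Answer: 93494/107883 ≈ 0.86662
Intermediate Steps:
T = 16/3 (T = 7 - 1/3*5 = 7 - 5/3 = 16/3 ≈ 5.3333)
(-25512 + (69*(-82) + T))/(k(-3*(-39), 173) - 36185) = (-25512 + (69*(-82) + 16/3))/(224 - 36185) = (-25512 + (-5658 + 16/3))/(-35961) = (-25512 - 16958/3)*(-1/35961) = -93494/3*(-1/35961) = 93494/107883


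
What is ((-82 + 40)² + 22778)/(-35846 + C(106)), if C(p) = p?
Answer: -12271/17870 ≈ -0.68668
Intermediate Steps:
((-82 + 40)² + 22778)/(-35846 + C(106)) = ((-82 + 40)² + 22778)/(-35846 + 106) = ((-42)² + 22778)/(-35740) = (1764 + 22778)*(-1/35740) = 24542*(-1/35740) = -12271/17870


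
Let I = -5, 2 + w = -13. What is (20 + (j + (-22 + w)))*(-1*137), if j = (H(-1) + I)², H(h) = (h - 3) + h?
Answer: -11371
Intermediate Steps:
w = -15 (w = -2 - 13 = -15)
H(h) = -3 + 2*h (H(h) = (-3 + h) + h = -3 + 2*h)
j = 100 (j = ((-3 + 2*(-1)) - 5)² = ((-3 - 2) - 5)² = (-5 - 5)² = (-10)² = 100)
(20 + (j + (-22 + w)))*(-1*137) = (20 + (100 + (-22 - 15)))*(-1*137) = (20 + (100 - 37))*(-137) = (20 + 63)*(-137) = 83*(-137) = -11371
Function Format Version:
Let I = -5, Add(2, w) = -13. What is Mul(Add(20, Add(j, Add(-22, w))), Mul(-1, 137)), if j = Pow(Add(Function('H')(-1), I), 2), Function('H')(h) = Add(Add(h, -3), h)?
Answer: -11371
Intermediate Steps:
w = -15 (w = Add(-2, -13) = -15)
Function('H')(h) = Add(-3, Mul(2, h)) (Function('H')(h) = Add(Add(-3, h), h) = Add(-3, Mul(2, h)))
j = 100 (j = Pow(Add(Add(-3, Mul(2, -1)), -5), 2) = Pow(Add(Add(-3, -2), -5), 2) = Pow(Add(-5, -5), 2) = Pow(-10, 2) = 100)
Mul(Add(20, Add(j, Add(-22, w))), Mul(-1, 137)) = Mul(Add(20, Add(100, Add(-22, -15))), Mul(-1, 137)) = Mul(Add(20, Add(100, -37)), -137) = Mul(Add(20, 63), -137) = Mul(83, -137) = -11371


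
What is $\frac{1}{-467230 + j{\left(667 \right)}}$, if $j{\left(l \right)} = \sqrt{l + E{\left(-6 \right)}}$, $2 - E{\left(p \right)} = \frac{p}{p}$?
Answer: $- \frac{233615}{109151936116} - \frac{\sqrt{167}}{109151936116} \approx -2.1404 \cdot 10^{-6}$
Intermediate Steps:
$E{\left(p \right)} = 1$ ($E{\left(p \right)} = 2 - \frac{p}{p} = 2 - 1 = 1$)
$j{\left(l \right)} = \sqrt{1 + l}$ ($j{\left(l \right)} = \sqrt{l + 1} = \sqrt{1 + l}$)
$\frac{1}{-467230 + j{\left(667 \right)}} = \frac{1}{-467230 + \sqrt{1 + 667}} = \frac{1}{-467230 + \sqrt{668}} = \frac{1}{-467230 + 2 \sqrt{167}}$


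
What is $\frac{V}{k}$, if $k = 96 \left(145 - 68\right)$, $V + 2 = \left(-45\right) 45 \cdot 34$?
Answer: $- \frac{2459}{264} \approx -9.3144$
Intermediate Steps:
$V = -68852$ ($V = -2 + \left(-45\right) 45 \cdot 34 = -2 - 68850 = -68852$)
$k = 7392$ ($k = 96 \cdot 77 = 7392$)
$\frac{V}{k} = - \frac{68852}{7392} = \left(-68852\right) \frac{1}{7392} = - \frac{2459}{264}$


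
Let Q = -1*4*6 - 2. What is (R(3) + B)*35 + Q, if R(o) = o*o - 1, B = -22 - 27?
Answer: -1461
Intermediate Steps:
B = -49
R(o) = -1 + o² (R(o) = o² - 1 = -1 + o²)
Q = -26 (Q = -4*6 - 2 = -24 - 2 = -26)
(R(3) + B)*35 + Q = ((-1 + 3²) - 49)*35 - 26 = ((-1 + 9) - 49)*35 - 26 = (8 - 49)*35 - 26 = -41*35 - 26 = -1435 - 26 = -1461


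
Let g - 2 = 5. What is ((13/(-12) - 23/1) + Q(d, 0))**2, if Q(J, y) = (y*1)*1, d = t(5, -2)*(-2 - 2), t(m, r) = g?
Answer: 83521/144 ≈ 580.01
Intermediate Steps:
g = 7 (g = 2 + 5 = 7)
t(m, r) = 7
d = -28 (d = 7*(-2 - 2) = 7*(-4) = -28)
Q(J, y) = y (Q(J, y) = y*1 = y)
((13/(-12) - 23/1) + Q(d, 0))**2 = ((13/(-12) - 23/1) + 0)**2 = ((13*(-1/12) - 23*1) + 0)**2 = ((-13/12 - 23) + 0)**2 = (-289/12 + 0)**2 = (-289/12)**2 = 83521/144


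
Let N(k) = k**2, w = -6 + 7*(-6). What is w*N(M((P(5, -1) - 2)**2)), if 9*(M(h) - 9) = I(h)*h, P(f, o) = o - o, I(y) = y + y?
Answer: -204304/27 ≈ -7566.8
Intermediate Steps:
I(y) = 2*y
P(f, o) = 0
M(h) = 9 + 2*h**2/9 (M(h) = 9 + ((2*h)*h)/9 = 9 + (2*h**2)/9 = 9 + 2*h**2/9)
w = -48 (w = -6 - 42 = -48)
w*N(M((P(5, -1) - 2)**2)) = -48*(9 + 2*((0 - 2)**2)**2/9)**2 = -48*(9 + 2*((-2)**2)**2/9)**2 = -48*(9 + (2/9)*4**2)**2 = -48*(9 + (2/9)*16)**2 = -48*(9 + 32/9)**2 = -48*(113/9)**2 = -48*12769/81 = -204304/27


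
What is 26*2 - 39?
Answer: 13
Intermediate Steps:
26*2 - 39 = 52 - 39 = 13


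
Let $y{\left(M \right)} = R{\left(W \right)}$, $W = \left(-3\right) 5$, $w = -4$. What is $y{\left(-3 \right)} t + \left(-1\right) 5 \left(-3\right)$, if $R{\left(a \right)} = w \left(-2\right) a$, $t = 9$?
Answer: $-1065$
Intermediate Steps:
$W = -15$
$R{\left(a \right)} = 8 a$ ($R{\left(a \right)} = \left(-4\right) \left(-2\right) a = 8 a$)
$y{\left(M \right)} = -120$ ($y{\left(M \right)} = 8 \left(-15\right) = -120$)
$y{\left(-3 \right)} t + \left(-1\right) 5 \left(-3\right) = \left(-120\right) 9 + \left(-1\right) 5 \left(-3\right) = -1080 - -15 = -1080 + 15 = -1065$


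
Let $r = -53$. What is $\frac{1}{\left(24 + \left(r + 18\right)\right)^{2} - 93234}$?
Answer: $- \frac{1}{93113} \approx -1.074 \cdot 10^{-5}$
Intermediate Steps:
$\frac{1}{\left(24 + \left(r + 18\right)\right)^{2} - 93234} = \frac{1}{\left(24 + \left(-53 + 18\right)\right)^{2} - 93234} = \frac{1}{\left(24 - 35\right)^{2} - 93234} = \frac{1}{\left(-11\right)^{2} - 93234} = \frac{1}{121 - 93234} = \frac{1}{-93113} = - \frac{1}{93113}$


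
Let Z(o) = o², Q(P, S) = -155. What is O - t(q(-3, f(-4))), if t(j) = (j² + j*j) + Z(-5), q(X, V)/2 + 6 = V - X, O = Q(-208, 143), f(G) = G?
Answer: -572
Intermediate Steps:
O = -155
q(X, V) = -12 - 2*X + 2*V (q(X, V) = -12 + 2*(V - X) = -12 + (-2*X + 2*V) = -12 - 2*X + 2*V)
t(j) = 25 + 2*j² (t(j) = (j² + j*j) + (-5)² = (j² + j²) + 25 = 2*j² + 25 = 25 + 2*j²)
O - t(q(-3, f(-4))) = -155 - (25 + 2*(-12 - 2*(-3) + 2*(-4))²) = -155 - (25 + 2*(-12 + 6 - 8)²) = -155 - (25 + 2*(-14)²) = -155 - (25 + 2*196) = -155 - (25 + 392) = -155 - 1*417 = -155 - 417 = -572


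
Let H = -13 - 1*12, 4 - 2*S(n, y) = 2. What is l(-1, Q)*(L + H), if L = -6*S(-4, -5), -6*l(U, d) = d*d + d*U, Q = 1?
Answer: 0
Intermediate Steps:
S(n, y) = 1 (S(n, y) = 2 - ½*2 = 2 - 1 = 1)
l(U, d) = -d²/6 - U*d/6 (l(U, d) = -(d*d + d*U)/6 = -(d² + U*d)/6 = -d²/6 - U*d/6)
L = -6 (L = -6*1 = -6)
H = -25 (H = -13 - 12 = -25)
l(-1, Q)*(L + H) = (-⅙*1*(-1 + 1))*(-6 - 25) = -⅙*1*0*(-31) = 0*(-31) = 0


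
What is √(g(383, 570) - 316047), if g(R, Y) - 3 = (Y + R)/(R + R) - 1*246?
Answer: I*√185584325242/766 ≈ 562.4*I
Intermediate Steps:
g(R, Y) = -243 + (R + Y)/(2*R) (g(R, Y) = 3 + ((Y + R)/(R + R) - 1*246) = 3 + ((R + Y)/((2*R)) - 246) = 3 + ((R + Y)*(1/(2*R)) - 246) = 3 + ((R + Y)/(2*R) - 246) = 3 + (-246 + (R + Y)/(2*R)) = -243 + (R + Y)/(2*R))
√(g(383, 570) - 316047) = √((½)*(570 - 485*383)/383 - 316047) = √((½)*(1/383)*(570 - 185755) - 316047) = √((½)*(1/383)*(-185185) - 316047) = √(-185185/766 - 316047) = √(-242277187/766) = I*√185584325242/766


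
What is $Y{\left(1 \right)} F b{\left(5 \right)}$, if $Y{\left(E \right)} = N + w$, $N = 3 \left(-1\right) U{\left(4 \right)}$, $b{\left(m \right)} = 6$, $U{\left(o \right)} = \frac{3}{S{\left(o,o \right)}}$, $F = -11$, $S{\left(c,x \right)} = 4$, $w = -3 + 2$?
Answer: $\frac{429}{2} \approx 214.5$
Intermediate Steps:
$w = -1$
$U{\left(o \right)} = \frac{3}{4}$
$N = - \frac{9}{4}$ ($N = 3 \left(-1\right) \frac{3}{4} = \left(-3\right) \frac{3}{4} = - \frac{9}{4} \approx -2.25$)
$Y{\left(E \right)} = - \frac{13}{4}$ ($Y{\left(E \right)} = - \frac{9}{4} - 1 = - \frac{13}{4}$)
$Y{\left(1 \right)} F b{\left(5 \right)} = \left(- \frac{13}{4}\right) \left(-11\right) 6 = \frac{143}{4} \cdot 6 = \frac{429}{2}$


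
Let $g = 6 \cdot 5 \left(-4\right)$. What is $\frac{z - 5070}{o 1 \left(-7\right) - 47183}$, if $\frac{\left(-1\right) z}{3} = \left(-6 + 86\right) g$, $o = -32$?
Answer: $- \frac{7910}{15653} \approx -0.50533$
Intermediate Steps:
$g = -120$ ($g = 30 \left(-4\right) = -120$)
$z = 28800$ ($z = - 3 \left(-6 + 86\right) \left(-120\right) = - 3 \cdot 80 \left(-120\right) = \left(-3\right) \left(-9600\right) = 28800$)
$\frac{z - 5070}{o 1 \left(-7\right) - 47183} = \frac{28800 - 5070}{\left(-32\right) 1 \left(-7\right) - 47183} = \frac{23730}{\left(-32\right) \left(-7\right) - 47183} = \frac{23730}{224 - 47183} = \frac{23730}{-46959} = 23730 \left(- \frac{1}{46959}\right) = - \frac{7910}{15653}$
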